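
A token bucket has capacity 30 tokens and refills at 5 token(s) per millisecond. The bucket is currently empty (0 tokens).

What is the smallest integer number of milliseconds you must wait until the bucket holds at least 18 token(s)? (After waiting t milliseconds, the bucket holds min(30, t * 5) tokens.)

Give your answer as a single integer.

Need t * 5 >= 18, so t >= 18/5.
Smallest integer t = ceil(18/5) = 4.

Answer: 4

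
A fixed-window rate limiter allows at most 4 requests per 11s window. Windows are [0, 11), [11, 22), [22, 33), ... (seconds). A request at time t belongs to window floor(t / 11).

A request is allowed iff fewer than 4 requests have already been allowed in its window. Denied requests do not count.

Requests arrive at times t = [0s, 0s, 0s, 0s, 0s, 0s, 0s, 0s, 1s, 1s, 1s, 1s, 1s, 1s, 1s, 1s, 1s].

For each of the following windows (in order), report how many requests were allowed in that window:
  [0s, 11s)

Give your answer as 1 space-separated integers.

Answer: 4

Derivation:
Processing requests:
  req#1 t=0s (window 0): ALLOW
  req#2 t=0s (window 0): ALLOW
  req#3 t=0s (window 0): ALLOW
  req#4 t=0s (window 0): ALLOW
  req#5 t=0s (window 0): DENY
  req#6 t=0s (window 0): DENY
  req#7 t=0s (window 0): DENY
  req#8 t=0s (window 0): DENY
  req#9 t=1s (window 0): DENY
  req#10 t=1s (window 0): DENY
  req#11 t=1s (window 0): DENY
  req#12 t=1s (window 0): DENY
  req#13 t=1s (window 0): DENY
  req#14 t=1s (window 0): DENY
  req#15 t=1s (window 0): DENY
  req#16 t=1s (window 0): DENY
  req#17 t=1s (window 0): DENY

Allowed counts by window: 4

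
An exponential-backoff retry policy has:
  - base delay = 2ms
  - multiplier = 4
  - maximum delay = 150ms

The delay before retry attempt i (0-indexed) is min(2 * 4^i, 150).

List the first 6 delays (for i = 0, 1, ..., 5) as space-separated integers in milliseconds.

Computing each delay:
  i=0: min(2*4^0, 150) = 2
  i=1: min(2*4^1, 150) = 8
  i=2: min(2*4^2, 150) = 32
  i=3: min(2*4^3, 150) = 128
  i=4: min(2*4^4, 150) = 150
  i=5: min(2*4^5, 150) = 150

Answer: 2 8 32 128 150 150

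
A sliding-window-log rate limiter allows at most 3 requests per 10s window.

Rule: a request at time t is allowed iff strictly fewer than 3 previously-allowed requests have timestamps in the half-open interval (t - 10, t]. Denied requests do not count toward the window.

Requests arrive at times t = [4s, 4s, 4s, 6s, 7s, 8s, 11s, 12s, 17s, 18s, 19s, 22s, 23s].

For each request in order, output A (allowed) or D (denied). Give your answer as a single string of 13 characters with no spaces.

Tracking allowed requests in the window:
  req#1 t=4s: ALLOW
  req#2 t=4s: ALLOW
  req#3 t=4s: ALLOW
  req#4 t=6s: DENY
  req#5 t=7s: DENY
  req#6 t=8s: DENY
  req#7 t=11s: DENY
  req#8 t=12s: DENY
  req#9 t=17s: ALLOW
  req#10 t=18s: ALLOW
  req#11 t=19s: ALLOW
  req#12 t=22s: DENY
  req#13 t=23s: DENY

Answer: AAADDDDDAAADD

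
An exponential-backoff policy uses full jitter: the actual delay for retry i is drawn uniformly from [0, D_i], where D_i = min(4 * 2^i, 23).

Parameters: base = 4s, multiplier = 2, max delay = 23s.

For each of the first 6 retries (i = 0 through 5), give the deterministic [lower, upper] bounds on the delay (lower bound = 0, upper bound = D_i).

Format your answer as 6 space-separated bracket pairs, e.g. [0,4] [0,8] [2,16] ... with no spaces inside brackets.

Answer: [0,4] [0,8] [0,16] [0,23] [0,23] [0,23]

Derivation:
Computing bounds per retry:
  i=0: D_i=min(4*2^0,23)=4, bounds=[0,4]
  i=1: D_i=min(4*2^1,23)=8, bounds=[0,8]
  i=2: D_i=min(4*2^2,23)=16, bounds=[0,16]
  i=3: D_i=min(4*2^3,23)=23, bounds=[0,23]
  i=4: D_i=min(4*2^4,23)=23, bounds=[0,23]
  i=5: D_i=min(4*2^5,23)=23, bounds=[0,23]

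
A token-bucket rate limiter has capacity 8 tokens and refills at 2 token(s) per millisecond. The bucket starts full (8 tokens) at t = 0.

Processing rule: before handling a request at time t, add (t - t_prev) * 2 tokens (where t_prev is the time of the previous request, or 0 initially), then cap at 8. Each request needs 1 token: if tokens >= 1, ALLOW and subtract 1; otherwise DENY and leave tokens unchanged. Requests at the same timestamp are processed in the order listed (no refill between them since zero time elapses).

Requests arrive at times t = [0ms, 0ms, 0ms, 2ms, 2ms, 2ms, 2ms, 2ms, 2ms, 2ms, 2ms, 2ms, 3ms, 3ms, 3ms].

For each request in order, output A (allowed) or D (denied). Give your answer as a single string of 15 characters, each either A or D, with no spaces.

Simulating step by step:
  req#1 t=0ms: ALLOW
  req#2 t=0ms: ALLOW
  req#3 t=0ms: ALLOW
  req#4 t=2ms: ALLOW
  req#5 t=2ms: ALLOW
  req#6 t=2ms: ALLOW
  req#7 t=2ms: ALLOW
  req#8 t=2ms: ALLOW
  req#9 t=2ms: ALLOW
  req#10 t=2ms: ALLOW
  req#11 t=2ms: ALLOW
  req#12 t=2ms: DENY
  req#13 t=3ms: ALLOW
  req#14 t=3ms: ALLOW
  req#15 t=3ms: DENY

Answer: AAAAAAAAAAADAAD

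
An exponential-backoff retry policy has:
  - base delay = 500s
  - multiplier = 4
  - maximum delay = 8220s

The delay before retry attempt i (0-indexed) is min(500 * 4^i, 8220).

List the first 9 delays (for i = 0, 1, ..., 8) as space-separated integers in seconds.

Answer: 500 2000 8000 8220 8220 8220 8220 8220 8220

Derivation:
Computing each delay:
  i=0: min(500*4^0, 8220) = 500
  i=1: min(500*4^1, 8220) = 2000
  i=2: min(500*4^2, 8220) = 8000
  i=3: min(500*4^3, 8220) = 8220
  i=4: min(500*4^4, 8220) = 8220
  i=5: min(500*4^5, 8220) = 8220
  i=6: min(500*4^6, 8220) = 8220
  i=7: min(500*4^7, 8220) = 8220
  i=8: min(500*4^8, 8220) = 8220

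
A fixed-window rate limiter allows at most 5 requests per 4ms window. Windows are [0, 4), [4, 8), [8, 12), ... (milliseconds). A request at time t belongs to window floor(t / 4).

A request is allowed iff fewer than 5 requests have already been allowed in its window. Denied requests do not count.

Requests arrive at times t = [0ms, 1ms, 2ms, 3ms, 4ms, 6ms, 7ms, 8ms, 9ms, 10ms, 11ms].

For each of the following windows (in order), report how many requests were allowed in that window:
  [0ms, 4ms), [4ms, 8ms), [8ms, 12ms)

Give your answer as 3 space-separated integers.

Processing requests:
  req#1 t=0ms (window 0): ALLOW
  req#2 t=1ms (window 0): ALLOW
  req#3 t=2ms (window 0): ALLOW
  req#4 t=3ms (window 0): ALLOW
  req#5 t=4ms (window 1): ALLOW
  req#6 t=6ms (window 1): ALLOW
  req#7 t=7ms (window 1): ALLOW
  req#8 t=8ms (window 2): ALLOW
  req#9 t=9ms (window 2): ALLOW
  req#10 t=10ms (window 2): ALLOW
  req#11 t=11ms (window 2): ALLOW

Allowed counts by window: 4 3 4

Answer: 4 3 4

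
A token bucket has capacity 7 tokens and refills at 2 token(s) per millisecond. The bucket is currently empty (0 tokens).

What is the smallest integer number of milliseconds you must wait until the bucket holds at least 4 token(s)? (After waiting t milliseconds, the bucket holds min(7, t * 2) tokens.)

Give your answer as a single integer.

Answer: 2

Derivation:
Need t * 2 >= 4, so t >= 4/2.
Smallest integer t = ceil(4/2) = 2.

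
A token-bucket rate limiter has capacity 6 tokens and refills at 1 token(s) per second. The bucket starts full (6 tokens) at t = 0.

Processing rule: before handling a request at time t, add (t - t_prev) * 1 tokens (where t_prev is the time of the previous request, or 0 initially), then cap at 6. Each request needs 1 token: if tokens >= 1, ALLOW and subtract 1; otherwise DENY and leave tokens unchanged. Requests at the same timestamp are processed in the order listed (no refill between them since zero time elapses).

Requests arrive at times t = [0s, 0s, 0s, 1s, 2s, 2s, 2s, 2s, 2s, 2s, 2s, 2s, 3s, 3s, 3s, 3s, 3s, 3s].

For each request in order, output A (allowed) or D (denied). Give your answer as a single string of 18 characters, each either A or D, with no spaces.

Simulating step by step:
  req#1 t=0s: ALLOW
  req#2 t=0s: ALLOW
  req#3 t=0s: ALLOW
  req#4 t=1s: ALLOW
  req#5 t=2s: ALLOW
  req#6 t=2s: ALLOW
  req#7 t=2s: ALLOW
  req#8 t=2s: ALLOW
  req#9 t=2s: DENY
  req#10 t=2s: DENY
  req#11 t=2s: DENY
  req#12 t=2s: DENY
  req#13 t=3s: ALLOW
  req#14 t=3s: DENY
  req#15 t=3s: DENY
  req#16 t=3s: DENY
  req#17 t=3s: DENY
  req#18 t=3s: DENY

Answer: AAAAAAAADDDDADDDDD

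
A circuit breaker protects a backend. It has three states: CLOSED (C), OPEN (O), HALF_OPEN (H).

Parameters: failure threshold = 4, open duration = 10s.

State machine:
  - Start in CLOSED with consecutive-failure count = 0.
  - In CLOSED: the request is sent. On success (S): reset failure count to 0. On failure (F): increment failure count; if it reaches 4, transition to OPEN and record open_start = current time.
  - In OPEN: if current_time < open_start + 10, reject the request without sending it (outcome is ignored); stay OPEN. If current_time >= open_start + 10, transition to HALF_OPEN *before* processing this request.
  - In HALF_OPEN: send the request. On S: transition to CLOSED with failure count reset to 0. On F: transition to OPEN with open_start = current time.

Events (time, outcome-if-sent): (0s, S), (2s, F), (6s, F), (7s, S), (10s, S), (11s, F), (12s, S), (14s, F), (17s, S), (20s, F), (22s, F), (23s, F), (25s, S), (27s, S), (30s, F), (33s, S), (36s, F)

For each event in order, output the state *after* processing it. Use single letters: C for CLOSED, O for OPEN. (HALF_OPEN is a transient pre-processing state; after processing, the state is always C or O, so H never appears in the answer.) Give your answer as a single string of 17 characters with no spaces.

State after each event:
  event#1 t=0s outcome=S: state=CLOSED
  event#2 t=2s outcome=F: state=CLOSED
  event#3 t=6s outcome=F: state=CLOSED
  event#4 t=7s outcome=S: state=CLOSED
  event#5 t=10s outcome=S: state=CLOSED
  event#6 t=11s outcome=F: state=CLOSED
  event#7 t=12s outcome=S: state=CLOSED
  event#8 t=14s outcome=F: state=CLOSED
  event#9 t=17s outcome=S: state=CLOSED
  event#10 t=20s outcome=F: state=CLOSED
  event#11 t=22s outcome=F: state=CLOSED
  event#12 t=23s outcome=F: state=CLOSED
  event#13 t=25s outcome=S: state=CLOSED
  event#14 t=27s outcome=S: state=CLOSED
  event#15 t=30s outcome=F: state=CLOSED
  event#16 t=33s outcome=S: state=CLOSED
  event#17 t=36s outcome=F: state=CLOSED

Answer: CCCCCCCCCCCCCCCCC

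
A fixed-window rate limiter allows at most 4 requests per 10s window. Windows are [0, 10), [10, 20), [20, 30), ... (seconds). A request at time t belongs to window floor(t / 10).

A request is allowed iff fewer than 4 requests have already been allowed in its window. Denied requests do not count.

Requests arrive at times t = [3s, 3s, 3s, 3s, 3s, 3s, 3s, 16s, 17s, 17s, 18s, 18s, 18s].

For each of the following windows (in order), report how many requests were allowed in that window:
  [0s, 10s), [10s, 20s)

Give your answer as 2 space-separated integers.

Processing requests:
  req#1 t=3s (window 0): ALLOW
  req#2 t=3s (window 0): ALLOW
  req#3 t=3s (window 0): ALLOW
  req#4 t=3s (window 0): ALLOW
  req#5 t=3s (window 0): DENY
  req#6 t=3s (window 0): DENY
  req#7 t=3s (window 0): DENY
  req#8 t=16s (window 1): ALLOW
  req#9 t=17s (window 1): ALLOW
  req#10 t=17s (window 1): ALLOW
  req#11 t=18s (window 1): ALLOW
  req#12 t=18s (window 1): DENY
  req#13 t=18s (window 1): DENY

Allowed counts by window: 4 4

Answer: 4 4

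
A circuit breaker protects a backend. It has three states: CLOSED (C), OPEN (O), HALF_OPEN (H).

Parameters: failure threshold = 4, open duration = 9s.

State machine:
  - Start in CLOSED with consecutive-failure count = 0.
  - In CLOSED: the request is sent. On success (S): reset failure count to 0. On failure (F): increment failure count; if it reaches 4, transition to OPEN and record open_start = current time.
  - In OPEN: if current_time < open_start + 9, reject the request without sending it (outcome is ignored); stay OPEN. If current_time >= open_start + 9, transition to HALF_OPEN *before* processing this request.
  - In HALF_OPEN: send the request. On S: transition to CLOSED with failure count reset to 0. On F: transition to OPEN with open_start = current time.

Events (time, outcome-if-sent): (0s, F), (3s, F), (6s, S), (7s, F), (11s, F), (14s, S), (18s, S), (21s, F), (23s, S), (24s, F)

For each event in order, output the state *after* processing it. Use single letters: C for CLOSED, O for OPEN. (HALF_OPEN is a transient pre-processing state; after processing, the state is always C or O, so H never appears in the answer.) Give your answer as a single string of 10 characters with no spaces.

State after each event:
  event#1 t=0s outcome=F: state=CLOSED
  event#2 t=3s outcome=F: state=CLOSED
  event#3 t=6s outcome=S: state=CLOSED
  event#4 t=7s outcome=F: state=CLOSED
  event#5 t=11s outcome=F: state=CLOSED
  event#6 t=14s outcome=S: state=CLOSED
  event#7 t=18s outcome=S: state=CLOSED
  event#8 t=21s outcome=F: state=CLOSED
  event#9 t=23s outcome=S: state=CLOSED
  event#10 t=24s outcome=F: state=CLOSED

Answer: CCCCCCCCCC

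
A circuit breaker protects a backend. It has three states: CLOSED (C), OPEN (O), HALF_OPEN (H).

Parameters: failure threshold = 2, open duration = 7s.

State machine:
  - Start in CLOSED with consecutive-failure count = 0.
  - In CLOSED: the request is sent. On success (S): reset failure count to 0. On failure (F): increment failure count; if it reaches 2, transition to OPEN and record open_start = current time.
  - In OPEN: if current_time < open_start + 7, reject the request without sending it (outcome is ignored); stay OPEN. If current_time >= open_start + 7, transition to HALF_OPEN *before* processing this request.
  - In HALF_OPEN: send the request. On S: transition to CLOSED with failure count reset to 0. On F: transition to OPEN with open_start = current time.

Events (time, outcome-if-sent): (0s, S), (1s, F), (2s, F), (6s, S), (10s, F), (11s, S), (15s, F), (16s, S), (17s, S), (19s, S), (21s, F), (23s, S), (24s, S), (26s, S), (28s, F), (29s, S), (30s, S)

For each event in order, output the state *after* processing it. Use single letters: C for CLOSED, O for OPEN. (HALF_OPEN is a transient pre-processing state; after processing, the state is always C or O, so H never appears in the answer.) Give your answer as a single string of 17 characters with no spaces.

Answer: CCOOOOOOCCCCCCCCC

Derivation:
State after each event:
  event#1 t=0s outcome=S: state=CLOSED
  event#2 t=1s outcome=F: state=CLOSED
  event#3 t=2s outcome=F: state=OPEN
  event#4 t=6s outcome=S: state=OPEN
  event#5 t=10s outcome=F: state=OPEN
  event#6 t=11s outcome=S: state=OPEN
  event#7 t=15s outcome=F: state=OPEN
  event#8 t=16s outcome=S: state=OPEN
  event#9 t=17s outcome=S: state=CLOSED
  event#10 t=19s outcome=S: state=CLOSED
  event#11 t=21s outcome=F: state=CLOSED
  event#12 t=23s outcome=S: state=CLOSED
  event#13 t=24s outcome=S: state=CLOSED
  event#14 t=26s outcome=S: state=CLOSED
  event#15 t=28s outcome=F: state=CLOSED
  event#16 t=29s outcome=S: state=CLOSED
  event#17 t=30s outcome=S: state=CLOSED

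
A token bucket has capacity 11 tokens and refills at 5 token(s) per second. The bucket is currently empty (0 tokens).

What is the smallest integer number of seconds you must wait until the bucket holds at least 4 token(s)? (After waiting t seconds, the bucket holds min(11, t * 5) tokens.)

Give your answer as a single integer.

Need t * 5 >= 4, so t >= 4/5.
Smallest integer t = ceil(4/5) = 1.

Answer: 1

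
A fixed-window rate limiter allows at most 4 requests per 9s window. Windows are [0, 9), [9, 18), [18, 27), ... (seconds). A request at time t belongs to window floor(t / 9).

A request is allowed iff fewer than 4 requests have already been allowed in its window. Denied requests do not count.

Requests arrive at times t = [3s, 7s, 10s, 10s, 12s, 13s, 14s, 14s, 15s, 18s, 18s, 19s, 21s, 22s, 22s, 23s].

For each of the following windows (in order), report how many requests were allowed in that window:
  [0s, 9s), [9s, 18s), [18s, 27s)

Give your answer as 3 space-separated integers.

Processing requests:
  req#1 t=3s (window 0): ALLOW
  req#2 t=7s (window 0): ALLOW
  req#3 t=10s (window 1): ALLOW
  req#4 t=10s (window 1): ALLOW
  req#5 t=12s (window 1): ALLOW
  req#6 t=13s (window 1): ALLOW
  req#7 t=14s (window 1): DENY
  req#8 t=14s (window 1): DENY
  req#9 t=15s (window 1): DENY
  req#10 t=18s (window 2): ALLOW
  req#11 t=18s (window 2): ALLOW
  req#12 t=19s (window 2): ALLOW
  req#13 t=21s (window 2): ALLOW
  req#14 t=22s (window 2): DENY
  req#15 t=22s (window 2): DENY
  req#16 t=23s (window 2): DENY

Allowed counts by window: 2 4 4

Answer: 2 4 4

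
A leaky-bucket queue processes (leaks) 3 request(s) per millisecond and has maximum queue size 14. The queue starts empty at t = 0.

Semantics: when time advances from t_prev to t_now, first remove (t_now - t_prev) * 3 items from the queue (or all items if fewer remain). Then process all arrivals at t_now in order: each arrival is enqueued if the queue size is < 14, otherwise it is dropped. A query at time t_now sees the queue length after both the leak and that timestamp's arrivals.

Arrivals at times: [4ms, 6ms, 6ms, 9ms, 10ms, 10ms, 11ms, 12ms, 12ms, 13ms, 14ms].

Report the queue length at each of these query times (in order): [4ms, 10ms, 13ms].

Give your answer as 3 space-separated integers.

Answer: 1 2 1

Derivation:
Queue lengths at query times:
  query t=4ms: backlog = 1
  query t=10ms: backlog = 2
  query t=13ms: backlog = 1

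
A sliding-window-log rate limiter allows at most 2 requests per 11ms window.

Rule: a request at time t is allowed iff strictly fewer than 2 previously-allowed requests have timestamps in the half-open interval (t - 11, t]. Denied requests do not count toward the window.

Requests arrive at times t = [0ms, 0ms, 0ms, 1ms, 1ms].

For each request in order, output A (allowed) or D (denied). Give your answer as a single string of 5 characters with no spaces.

Answer: AADDD

Derivation:
Tracking allowed requests in the window:
  req#1 t=0ms: ALLOW
  req#2 t=0ms: ALLOW
  req#3 t=0ms: DENY
  req#4 t=1ms: DENY
  req#5 t=1ms: DENY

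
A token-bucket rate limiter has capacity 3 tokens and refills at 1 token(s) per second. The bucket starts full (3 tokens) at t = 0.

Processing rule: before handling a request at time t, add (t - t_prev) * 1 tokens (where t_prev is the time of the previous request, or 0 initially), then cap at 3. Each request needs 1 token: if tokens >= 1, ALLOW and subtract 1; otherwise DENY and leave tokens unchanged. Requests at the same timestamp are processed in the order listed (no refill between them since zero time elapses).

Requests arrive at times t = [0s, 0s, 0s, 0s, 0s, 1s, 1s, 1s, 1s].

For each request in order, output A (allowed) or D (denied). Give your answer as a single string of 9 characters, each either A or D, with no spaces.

Answer: AAADDADDD

Derivation:
Simulating step by step:
  req#1 t=0s: ALLOW
  req#2 t=0s: ALLOW
  req#3 t=0s: ALLOW
  req#4 t=0s: DENY
  req#5 t=0s: DENY
  req#6 t=1s: ALLOW
  req#7 t=1s: DENY
  req#8 t=1s: DENY
  req#9 t=1s: DENY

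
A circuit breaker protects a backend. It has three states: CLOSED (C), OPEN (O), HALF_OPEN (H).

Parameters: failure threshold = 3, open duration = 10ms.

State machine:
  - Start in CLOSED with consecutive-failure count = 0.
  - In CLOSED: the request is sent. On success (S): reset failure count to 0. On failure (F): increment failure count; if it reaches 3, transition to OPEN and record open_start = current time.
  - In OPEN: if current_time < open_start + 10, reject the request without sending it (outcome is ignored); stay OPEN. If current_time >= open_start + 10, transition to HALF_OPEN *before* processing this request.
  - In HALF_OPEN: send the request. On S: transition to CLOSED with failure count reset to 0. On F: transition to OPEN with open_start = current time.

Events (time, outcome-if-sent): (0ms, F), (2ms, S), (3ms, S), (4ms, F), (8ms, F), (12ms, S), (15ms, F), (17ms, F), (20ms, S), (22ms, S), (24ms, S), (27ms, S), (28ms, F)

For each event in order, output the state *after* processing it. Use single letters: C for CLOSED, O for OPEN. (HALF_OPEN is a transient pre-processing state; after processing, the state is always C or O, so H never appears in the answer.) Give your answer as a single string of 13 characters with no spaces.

State after each event:
  event#1 t=0ms outcome=F: state=CLOSED
  event#2 t=2ms outcome=S: state=CLOSED
  event#3 t=3ms outcome=S: state=CLOSED
  event#4 t=4ms outcome=F: state=CLOSED
  event#5 t=8ms outcome=F: state=CLOSED
  event#6 t=12ms outcome=S: state=CLOSED
  event#7 t=15ms outcome=F: state=CLOSED
  event#8 t=17ms outcome=F: state=CLOSED
  event#9 t=20ms outcome=S: state=CLOSED
  event#10 t=22ms outcome=S: state=CLOSED
  event#11 t=24ms outcome=S: state=CLOSED
  event#12 t=27ms outcome=S: state=CLOSED
  event#13 t=28ms outcome=F: state=CLOSED

Answer: CCCCCCCCCCCCC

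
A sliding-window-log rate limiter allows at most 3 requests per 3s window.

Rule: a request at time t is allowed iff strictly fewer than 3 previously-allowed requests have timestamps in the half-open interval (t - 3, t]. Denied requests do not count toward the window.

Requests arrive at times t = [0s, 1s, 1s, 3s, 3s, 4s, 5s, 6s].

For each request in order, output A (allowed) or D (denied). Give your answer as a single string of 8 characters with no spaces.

Tracking allowed requests in the window:
  req#1 t=0s: ALLOW
  req#2 t=1s: ALLOW
  req#3 t=1s: ALLOW
  req#4 t=3s: ALLOW
  req#5 t=3s: DENY
  req#6 t=4s: ALLOW
  req#7 t=5s: ALLOW
  req#8 t=6s: ALLOW

Answer: AAAADAAA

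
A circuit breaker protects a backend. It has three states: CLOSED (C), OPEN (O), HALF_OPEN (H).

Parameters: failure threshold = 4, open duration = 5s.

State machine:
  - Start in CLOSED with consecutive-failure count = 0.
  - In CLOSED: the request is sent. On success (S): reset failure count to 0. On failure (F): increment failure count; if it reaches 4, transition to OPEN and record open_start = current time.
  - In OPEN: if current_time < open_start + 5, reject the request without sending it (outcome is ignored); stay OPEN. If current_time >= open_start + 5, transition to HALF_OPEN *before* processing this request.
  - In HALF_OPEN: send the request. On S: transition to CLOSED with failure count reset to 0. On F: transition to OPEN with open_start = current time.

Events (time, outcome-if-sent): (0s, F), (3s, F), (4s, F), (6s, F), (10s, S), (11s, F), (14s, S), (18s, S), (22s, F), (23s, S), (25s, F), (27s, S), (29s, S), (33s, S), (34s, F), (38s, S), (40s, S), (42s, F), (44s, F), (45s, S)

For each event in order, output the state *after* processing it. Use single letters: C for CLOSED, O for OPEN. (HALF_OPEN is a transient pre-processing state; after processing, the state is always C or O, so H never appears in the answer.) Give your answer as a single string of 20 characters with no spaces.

State after each event:
  event#1 t=0s outcome=F: state=CLOSED
  event#2 t=3s outcome=F: state=CLOSED
  event#3 t=4s outcome=F: state=CLOSED
  event#4 t=6s outcome=F: state=OPEN
  event#5 t=10s outcome=S: state=OPEN
  event#6 t=11s outcome=F: state=OPEN
  event#7 t=14s outcome=S: state=OPEN
  event#8 t=18s outcome=S: state=CLOSED
  event#9 t=22s outcome=F: state=CLOSED
  event#10 t=23s outcome=S: state=CLOSED
  event#11 t=25s outcome=F: state=CLOSED
  event#12 t=27s outcome=S: state=CLOSED
  event#13 t=29s outcome=S: state=CLOSED
  event#14 t=33s outcome=S: state=CLOSED
  event#15 t=34s outcome=F: state=CLOSED
  event#16 t=38s outcome=S: state=CLOSED
  event#17 t=40s outcome=S: state=CLOSED
  event#18 t=42s outcome=F: state=CLOSED
  event#19 t=44s outcome=F: state=CLOSED
  event#20 t=45s outcome=S: state=CLOSED

Answer: CCCOOOOCCCCCCCCCCCCC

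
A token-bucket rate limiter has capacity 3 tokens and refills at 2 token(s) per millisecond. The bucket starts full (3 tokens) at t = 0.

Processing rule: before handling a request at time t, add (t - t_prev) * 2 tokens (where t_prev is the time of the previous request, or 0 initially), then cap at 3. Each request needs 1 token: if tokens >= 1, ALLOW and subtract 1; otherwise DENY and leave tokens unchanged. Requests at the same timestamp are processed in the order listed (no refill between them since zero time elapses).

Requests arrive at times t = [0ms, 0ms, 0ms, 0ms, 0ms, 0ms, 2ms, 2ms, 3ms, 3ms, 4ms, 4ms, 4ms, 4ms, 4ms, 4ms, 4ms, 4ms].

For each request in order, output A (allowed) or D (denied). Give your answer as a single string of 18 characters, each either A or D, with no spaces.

Answer: AAADDDAAAAAAADDDDD

Derivation:
Simulating step by step:
  req#1 t=0ms: ALLOW
  req#2 t=0ms: ALLOW
  req#3 t=0ms: ALLOW
  req#4 t=0ms: DENY
  req#5 t=0ms: DENY
  req#6 t=0ms: DENY
  req#7 t=2ms: ALLOW
  req#8 t=2ms: ALLOW
  req#9 t=3ms: ALLOW
  req#10 t=3ms: ALLOW
  req#11 t=4ms: ALLOW
  req#12 t=4ms: ALLOW
  req#13 t=4ms: ALLOW
  req#14 t=4ms: DENY
  req#15 t=4ms: DENY
  req#16 t=4ms: DENY
  req#17 t=4ms: DENY
  req#18 t=4ms: DENY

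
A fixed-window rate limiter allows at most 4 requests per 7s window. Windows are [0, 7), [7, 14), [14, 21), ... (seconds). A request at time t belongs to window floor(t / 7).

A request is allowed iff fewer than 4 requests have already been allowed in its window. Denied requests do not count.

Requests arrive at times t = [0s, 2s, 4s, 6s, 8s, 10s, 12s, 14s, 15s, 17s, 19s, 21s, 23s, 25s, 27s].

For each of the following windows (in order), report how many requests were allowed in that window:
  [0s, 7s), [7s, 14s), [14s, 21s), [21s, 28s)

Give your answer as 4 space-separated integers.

Answer: 4 3 4 4

Derivation:
Processing requests:
  req#1 t=0s (window 0): ALLOW
  req#2 t=2s (window 0): ALLOW
  req#3 t=4s (window 0): ALLOW
  req#4 t=6s (window 0): ALLOW
  req#5 t=8s (window 1): ALLOW
  req#6 t=10s (window 1): ALLOW
  req#7 t=12s (window 1): ALLOW
  req#8 t=14s (window 2): ALLOW
  req#9 t=15s (window 2): ALLOW
  req#10 t=17s (window 2): ALLOW
  req#11 t=19s (window 2): ALLOW
  req#12 t=21s (window 3): ALLOW
  req#13 t=23s (window 3): ALLOW
  req#14 t=25s (window 3): ALLOW
  req#15 t=27s (window 3): ALLOW

Allowed counts by window: 4 3 4 4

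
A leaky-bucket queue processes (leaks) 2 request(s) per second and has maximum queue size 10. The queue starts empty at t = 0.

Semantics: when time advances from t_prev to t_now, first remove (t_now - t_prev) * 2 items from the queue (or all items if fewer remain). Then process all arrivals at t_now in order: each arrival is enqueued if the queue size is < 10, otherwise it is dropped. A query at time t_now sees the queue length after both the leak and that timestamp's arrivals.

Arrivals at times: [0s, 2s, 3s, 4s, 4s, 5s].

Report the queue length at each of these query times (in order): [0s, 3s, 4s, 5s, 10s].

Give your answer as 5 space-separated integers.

Queue lengths at query times:
  query t=0s: backlog = 1
  query t=3s: backlog = 1
  query t=4s: backlog = 2
  query t=5s: backlog = 1
  query t=10s: backlog = 0

Answer: 1 1 2 1 0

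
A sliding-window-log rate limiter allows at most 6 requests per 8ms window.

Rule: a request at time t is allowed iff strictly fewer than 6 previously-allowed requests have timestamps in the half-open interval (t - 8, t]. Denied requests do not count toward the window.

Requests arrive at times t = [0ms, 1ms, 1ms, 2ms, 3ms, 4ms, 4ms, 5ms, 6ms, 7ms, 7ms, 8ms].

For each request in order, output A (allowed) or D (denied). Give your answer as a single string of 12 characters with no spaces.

Answer: AAAAAADDDDDA

Derivation:
Tracking allowed requests in the window:
  req#1 t=0ms: ALLOW
  req#2 t=1ms: ALLOW
  req#3 t=1ms: ALLOW
  req#4 t=2ms: ALLOW
  req#5 t=3ms: ALLOW
  req#6 t=4ms: ALLOW
  req#7 t=4ms: DENY
  req#8 t=5ms: DENY
  req#9 t=6ms: DENY
  req#10 t=7ms: DENY
  req#11 t=7ms: DENY
  req#12 t=8ms: ALLOW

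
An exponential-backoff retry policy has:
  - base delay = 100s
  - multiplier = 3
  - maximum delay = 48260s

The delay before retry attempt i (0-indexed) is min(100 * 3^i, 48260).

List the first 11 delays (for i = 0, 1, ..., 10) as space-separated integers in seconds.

Answer: 100 300 900 2700 8100 24300 48260 48260 48260 48260 48260

Derivation:
Computing each delay:
  i=0: min(100*3^0, 48260) = 100
  i=1: min(100*3^1, 48260) = 300
  i=2: min(100*3^2, 48260) = 900
  i=3: min(100*3^3, 48260) = 2700
  i=4: min(100*3^4, 48260) = 8100
  i=5: min(100*3^5, 48260) = 24300
  i=6: min(100*3^6, 48260) = 48260
  i=7: min(100*3^7, 48260) = 48260
  i=8: min(100*3^8, 48260) = 48260
  i=9: min(100*3^9, 48260) = 48260
  i=10: min(100*3^10, 48260) = 48260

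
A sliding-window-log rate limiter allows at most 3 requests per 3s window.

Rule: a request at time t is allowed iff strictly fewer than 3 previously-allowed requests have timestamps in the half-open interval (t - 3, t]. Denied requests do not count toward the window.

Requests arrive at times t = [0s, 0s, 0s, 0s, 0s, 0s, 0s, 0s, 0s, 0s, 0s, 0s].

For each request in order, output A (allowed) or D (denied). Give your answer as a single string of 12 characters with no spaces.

Tracking allowed requests in the window:
  req#1 t=0s: ALLOW
  req#2 t=0s: ALLOW
  req#3 t=0s: ALLOW
  req#4 t=0s: DENY
  req#5 t=0s: DENY
  req#6 t=0s: DENY
  req#7 t=0s: DENY
  req#8 t=0s: DENY
  req#9 t=0s: DENY
  req#10 t=0s: DENY
  req#11 t=0s: DENY
  req#12 t=0s: DENY

Answer: AAADDDDDDDDD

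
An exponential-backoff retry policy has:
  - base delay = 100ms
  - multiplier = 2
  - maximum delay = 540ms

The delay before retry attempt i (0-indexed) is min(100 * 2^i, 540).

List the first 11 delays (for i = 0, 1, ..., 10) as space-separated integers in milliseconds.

Computing each delay:
  i=0: min(100*2^0, 540) = 100
  i=1: min(100*2^1, 540) = 200
  i=2: min(100*2^2, 540) = 400
  i=3: min(100*2^3, 540) = 540
  i=4: min(100*2^4, 540) = 540
  i=5: min(100*2^5, 540) = 540
  i=6: min(100*2^6, 540) = 540
  i=7: min(100*2^7, 540) = 540
  i=8: min(100*2^8, 540) = 540
  i=9: min(100*2^9, 540) = 540
  i=10: min(100*2^10, 540) = 540

Answer: 100 200 400 540 540 540 540 540 540 540 540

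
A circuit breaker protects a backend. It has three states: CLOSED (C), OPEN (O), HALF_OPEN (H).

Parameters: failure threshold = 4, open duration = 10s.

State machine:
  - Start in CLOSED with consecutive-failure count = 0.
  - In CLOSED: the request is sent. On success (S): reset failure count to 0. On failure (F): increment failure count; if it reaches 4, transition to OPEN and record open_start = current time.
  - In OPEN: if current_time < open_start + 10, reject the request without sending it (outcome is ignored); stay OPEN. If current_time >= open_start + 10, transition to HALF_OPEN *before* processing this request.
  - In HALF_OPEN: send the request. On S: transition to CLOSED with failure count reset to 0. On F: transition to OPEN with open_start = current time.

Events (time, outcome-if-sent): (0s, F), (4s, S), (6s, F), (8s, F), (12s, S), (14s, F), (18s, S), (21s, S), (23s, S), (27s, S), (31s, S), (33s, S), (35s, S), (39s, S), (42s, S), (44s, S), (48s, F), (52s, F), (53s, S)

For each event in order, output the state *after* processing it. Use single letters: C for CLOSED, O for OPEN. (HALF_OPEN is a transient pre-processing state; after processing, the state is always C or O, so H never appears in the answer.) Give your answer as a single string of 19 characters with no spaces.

State after each event:
  event#1 t=0s outcome=F: state=CLOSED
  event#2 t=4s outcome=S: state=CLOSED
  event#3 t=6s outcome=F: state=CLOSED
  event#4 t=8s outcome=F: state=CLOSED
  event#5 t=12s outcome=S: state=CLOSED
  event#6 t=14s outcome=F: state=CLOSED
  event#7 t=18s outcome=S: state=CLOSED
  event#8 t=21s outcome=S: state=CLOSED
  event#9 t=23s outcome=S: state=CLOSED
  event#10 t=27s outcome=S: state=CLOSED
  event#11 t=31s outcome=S: state=CLOSED
  event#12 t=33s outcome=S: state=CLOSED
  event#13 t=35s outcome=S: state=CLOSED
  event#14 t=39s outcome=S: state=CLOSED
  event#15 t=42s outcome=S: state=CLOSED
  event#16 t=44s outcome=S: state=CLOSED
  event#17 t=48s outcome=F: state=CLOSED
  event#18 t=52s outcome=F: state=CLOSED
  event#19 t=53s outcome=S: state=CLOSED

Answer: CCCCCCCCCCCCCCCCCCC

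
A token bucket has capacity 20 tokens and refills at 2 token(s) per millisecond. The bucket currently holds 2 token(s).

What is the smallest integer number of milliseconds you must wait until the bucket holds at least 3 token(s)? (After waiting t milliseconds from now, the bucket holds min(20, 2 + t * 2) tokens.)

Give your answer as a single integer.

Need 2 + t * 2 >= 3, so t >= 1/2.
Smallest integer t = ceil(1/2) = 1.

Answer: 1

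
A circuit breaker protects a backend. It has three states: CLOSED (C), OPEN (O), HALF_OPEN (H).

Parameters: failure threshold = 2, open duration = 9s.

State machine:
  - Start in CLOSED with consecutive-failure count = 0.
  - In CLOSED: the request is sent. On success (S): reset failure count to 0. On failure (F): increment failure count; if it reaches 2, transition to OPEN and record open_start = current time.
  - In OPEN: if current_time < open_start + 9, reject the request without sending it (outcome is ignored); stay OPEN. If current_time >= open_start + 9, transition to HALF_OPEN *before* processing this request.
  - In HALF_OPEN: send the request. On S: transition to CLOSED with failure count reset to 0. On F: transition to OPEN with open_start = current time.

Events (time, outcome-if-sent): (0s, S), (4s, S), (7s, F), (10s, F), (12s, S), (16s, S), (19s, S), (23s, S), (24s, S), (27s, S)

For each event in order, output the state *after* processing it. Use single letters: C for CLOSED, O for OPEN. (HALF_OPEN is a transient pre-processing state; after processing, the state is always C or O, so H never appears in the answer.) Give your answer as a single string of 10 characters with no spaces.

State after each event:
  event#1 t=0s outcome=S: state=CLOSED
  event#2 t=4s outcome=S: state=CLOSED
  event#3 t=7s outcome=F: state=CLOSED
  event#4 t=10s outcome=F: state=OPEN
  event#5 t=12s outcome=S: state=OPEN
  event#6 t=16s outcome=S: state=OPEN
  event#7 t=19s outcome=S: state=CLOSED
  event#8 t=23s outcome=S: state=CLOSED
  event#9 t=24s outcome=S: state=CLOSED
  event#10 t=27s outcome=S: state=CLOSED

Answer: CCCOOOCCCC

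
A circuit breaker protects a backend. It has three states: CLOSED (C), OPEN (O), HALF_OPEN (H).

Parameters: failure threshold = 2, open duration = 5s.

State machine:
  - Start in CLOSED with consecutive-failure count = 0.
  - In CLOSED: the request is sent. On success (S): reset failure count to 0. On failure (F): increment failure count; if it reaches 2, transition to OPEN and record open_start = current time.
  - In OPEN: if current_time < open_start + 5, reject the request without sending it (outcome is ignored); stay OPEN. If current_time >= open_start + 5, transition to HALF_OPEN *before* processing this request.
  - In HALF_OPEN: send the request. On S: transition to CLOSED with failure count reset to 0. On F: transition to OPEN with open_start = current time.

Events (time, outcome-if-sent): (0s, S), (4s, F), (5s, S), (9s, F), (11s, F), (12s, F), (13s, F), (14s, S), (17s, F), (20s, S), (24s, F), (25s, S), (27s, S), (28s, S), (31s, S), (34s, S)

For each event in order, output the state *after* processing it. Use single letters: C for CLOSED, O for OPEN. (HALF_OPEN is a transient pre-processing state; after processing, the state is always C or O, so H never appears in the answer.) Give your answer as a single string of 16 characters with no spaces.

State after each event:
  event#1 t=0s outcome=S: state=CLOSED
  event#2 t=4s outcome=F: state=CLOSED
  event#3 t=5s outcome=S: state=CLOSED
  event#4 t=9s outcome=F: state=CLOSED
  event#5 t=11s outcome=F: state=OPEN
  event#6 t=12s outcome=F: state=OPEN
  event#7 t=13s outcome=F: state=OPEN
  event#8 t=14s outcome=S: state=OPEN
  event#9 t=17s outcome=F: state=OPEN
  event#10 t=20s outcome=S: state=OPEN
  event#11 t=24s outcome=F: state=OPEN
  event#12 t=25s outcome=S: state=OPEN
  event#13 t=27s outcome=S: state=OPEN
  event#14 t=28s outcome=S: state=OPEN
  event#15 t=31s outcome=S: state=CLOSED
  event#16 t=34s outcome=S: state=CLOSED

Answer: CCCCOOOOOOOOOOCC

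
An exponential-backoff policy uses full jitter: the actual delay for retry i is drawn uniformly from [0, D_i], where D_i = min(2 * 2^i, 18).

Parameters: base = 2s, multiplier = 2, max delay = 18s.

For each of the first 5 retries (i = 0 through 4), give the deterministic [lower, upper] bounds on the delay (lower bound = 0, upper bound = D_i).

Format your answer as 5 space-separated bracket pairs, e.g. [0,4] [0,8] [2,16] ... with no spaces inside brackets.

Answer: [0,2] [0,4] [0,8] [0,16] [0,18]

Derivation:
Computing bounds per retry:
  i=0: D_i=min(2*2^0,18)=2, bounds=[0,2]
  i=1: D_i=min(2*2^1,18)=4, bounds=[0,4]
  i=2: D_i=min(2*2^2,18)=8, bounds=[0,8]
  i=3: D_i=min(2*2^3,18)=16, bounds=[0,16]
  i=4: D_i=min(2*2^4,18)=18, bounds=[0,18]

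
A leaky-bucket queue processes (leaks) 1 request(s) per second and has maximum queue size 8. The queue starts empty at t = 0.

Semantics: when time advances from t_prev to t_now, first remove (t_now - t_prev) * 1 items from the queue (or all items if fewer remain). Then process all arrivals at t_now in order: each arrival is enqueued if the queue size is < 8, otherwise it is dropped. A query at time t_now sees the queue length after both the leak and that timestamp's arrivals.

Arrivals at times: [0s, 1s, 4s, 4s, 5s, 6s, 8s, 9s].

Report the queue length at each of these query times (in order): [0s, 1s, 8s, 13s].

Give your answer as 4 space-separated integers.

Queue lengths at query times:
  query t=0s: backlog = 1
  query t=1s: backlog = 1
  query t=8s: backlog = 1
  query t=13s: backlog = 0

Answer: 1 1 1 0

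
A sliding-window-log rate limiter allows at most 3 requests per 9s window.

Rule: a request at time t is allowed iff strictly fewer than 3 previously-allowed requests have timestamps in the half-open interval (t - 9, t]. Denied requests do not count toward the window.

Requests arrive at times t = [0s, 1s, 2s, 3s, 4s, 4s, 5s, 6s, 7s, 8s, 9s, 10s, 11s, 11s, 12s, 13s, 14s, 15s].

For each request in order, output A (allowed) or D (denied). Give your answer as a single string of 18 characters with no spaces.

Tracking allowed requests in the window:
  req#1 t=0s: ALLOW
  req#2 t=1s: ALLOW
  req#3 t=2s: ALLOW
  req#4 t=3s: DENY
  req#5 t=4s: DENY
  req#6 t=4s: DENY
  req#7 t=5s: DENY
  req#8 t=6s: DENY
  req#9 t=7s: DENY
  req#10 t=8s: DENY
  req#11 t=9s: ALLOW
  req#12 t=10s: ALLOW
  req#13 t=11s: ALLOW
  req#14 t=11s: DENY
  req#15 t=12s: DENY
  req#16 t=13s: DENY
  req#17 t=14s: DENY
  req#18 t=15s: DENY

Answer: AAADDDDDDDAAADDDDD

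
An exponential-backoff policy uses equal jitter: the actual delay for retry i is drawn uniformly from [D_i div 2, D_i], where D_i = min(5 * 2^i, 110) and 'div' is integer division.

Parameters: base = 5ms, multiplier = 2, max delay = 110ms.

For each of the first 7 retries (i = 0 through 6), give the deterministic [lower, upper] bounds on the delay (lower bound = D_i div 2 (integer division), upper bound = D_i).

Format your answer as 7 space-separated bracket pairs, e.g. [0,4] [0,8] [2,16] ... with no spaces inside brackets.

Answer: [2,5] [5,10] [10,20] [20,40] [40,80] [55,110] [55,110]

Derivation:
Computing bounds per retry:
  i=0: D_i=min(5*2^0,110)=5, bounds=[2,5]
  i=1: D_i=min(5*2^1,110)=10, bounds=[5,10]
  i=2: D_i=min(5*2^2,110)=20, bounds=[10,20]
  i=3: D_i=min(5*2^3,110)=40, bounds=[20,40]
  i=4: D_i=min(5*2^4,110)=80, bounds=[40,80]
  i=5: D_i=min(5*2^5,110)=110, bounds=[55,110]
  i=6: D_i=min(5*2^6,110)=110, bounds=[55,110]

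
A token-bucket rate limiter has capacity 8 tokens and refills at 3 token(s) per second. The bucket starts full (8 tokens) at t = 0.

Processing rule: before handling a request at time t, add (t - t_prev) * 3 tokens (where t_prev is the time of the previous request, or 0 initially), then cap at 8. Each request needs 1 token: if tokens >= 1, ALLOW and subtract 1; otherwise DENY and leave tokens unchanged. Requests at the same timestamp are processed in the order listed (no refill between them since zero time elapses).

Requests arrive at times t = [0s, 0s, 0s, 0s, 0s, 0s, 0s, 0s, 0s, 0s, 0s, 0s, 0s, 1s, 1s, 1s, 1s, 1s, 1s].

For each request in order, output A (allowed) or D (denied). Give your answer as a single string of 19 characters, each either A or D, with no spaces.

Simulating step by step:
  req#1 t=0s: ALLOW
  req#2 t=0s: ALLOW
  req#3 t=0s: ALLOW
  req#4 t=0s: ALLOW
  req#5 t=0s: ALLOW
  req#6 t=0s: ALLOW
  req#7 t=0s: ALLOW
  req#8 t=0s: ALLOW
  req#9 t=0s: DENY
  req#10 t=0s: DENY
  req#11 t=0s: DENY
  req#12 t=0s: DENY
  req#13 t=0s: DENY
  req#14 t=1s: ALLOW
  req#15 t=1s: ALLOW
  req#16 t=1s: ALLOW
  req#17 t=1s: DENY
  req#18 t=1s: DENY
  req#19 t=1s: DENY

Answer: AAAAAAAADDDDDAAADDD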